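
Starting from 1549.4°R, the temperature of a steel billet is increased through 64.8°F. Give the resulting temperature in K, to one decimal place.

Initial temperature in Celsius: (1549.4 - 491.67) × 5/9 = 587.6278°C.
The 64.8°F change is an interval, so only the factor 5/9 applies: +64.8 × 5/9 = +36.0000°C.
Final Celsius temperature: 587.6278 + 36.0000 = 623.6278°C.
In kelvin: 623.6278 + 273.15 = 896.8 K.

896.8 K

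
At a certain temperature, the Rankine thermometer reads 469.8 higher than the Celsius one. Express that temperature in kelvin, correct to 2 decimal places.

Let x be the Celsius reading; then the Rankine reading is 1.8·x + 491.67.
(1.8·x + 491.67) - x = 469.8  ⇒  (0.8)·x = -21.87  ⇒  x = -27.3375°C.
In kelvin: -27.3375 + 273.15 = 245.81 K.

245.81 K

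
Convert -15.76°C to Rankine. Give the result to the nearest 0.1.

463.3°R

In Rankine: -15.7600 × 1.8 + 491.67 = 463.3°R.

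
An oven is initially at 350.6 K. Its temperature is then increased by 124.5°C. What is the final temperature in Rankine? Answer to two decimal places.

855.18°R

Initial temperature in Celsius: 350.6 - 273.15 = 77.4500°C.
Final Celsius temperature: 77.4500 + 124.5000 = 201.9500°C.
In Rankine: 201.9500 × 1.8 + 491.67 = 855.18°R.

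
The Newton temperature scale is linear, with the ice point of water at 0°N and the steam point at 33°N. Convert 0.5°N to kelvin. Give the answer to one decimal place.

274.7 K

Linear interpolation between the fixed points: C = (0.5 - 0) × 100 / (33 - 0) = 1.5152°C.
Then 1.5152 + 273.15 = 274.7 K.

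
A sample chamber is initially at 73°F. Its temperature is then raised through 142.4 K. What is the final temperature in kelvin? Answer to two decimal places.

Initial temperature in Celsius: (73 - 32) × 5/9 = 22.7778°C.
The 142.4 K change is an interval; Kelvin and Celsius degrees are the same size, so ΔC = +142.4°C.
Final Celsius temperature: 22.7778 + 142.4000 = 165.1778°C.
In kelvin: 165.1778 + 273.15 = 438.33 K.

438.33 K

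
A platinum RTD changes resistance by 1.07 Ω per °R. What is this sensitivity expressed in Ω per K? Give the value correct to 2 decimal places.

Since only a temperature interval is involved, the additive offset between the scales drops out.
A change of 1 K is a change of 1.8°R, so per K the value is 1.07 × 1.8 = 1.93.

1.93 Ω per K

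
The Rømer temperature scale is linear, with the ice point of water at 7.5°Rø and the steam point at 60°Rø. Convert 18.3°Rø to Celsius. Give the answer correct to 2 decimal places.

20.57°C

Linear interpolation between the fixed points: C = (18.3 - 7.5) × 100 / (60 - 7.5) = 20.5714°C.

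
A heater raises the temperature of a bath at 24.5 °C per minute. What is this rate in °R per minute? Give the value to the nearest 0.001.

Since only a temperature interval is involved, the additive offset between the scales drops out.
A change of 1°C is a change of 1.8°R, so 24.5 × 1.8 = 44.100.

44.100 °R/minute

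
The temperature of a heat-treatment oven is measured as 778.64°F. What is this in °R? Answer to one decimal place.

In Celsius: (778.64 - 32) × 5/9 = 414.8000°C.
In Rankine: 414.8000 × 1.8 + 491.67 = 1238.3°R.

1238.3°R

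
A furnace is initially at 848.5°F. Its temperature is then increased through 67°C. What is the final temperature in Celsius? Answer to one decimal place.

520.6°C

Initial temperature in Celsius: (848.5 - 32) × 5/9 = 453.6111°C.
Final Celsius temperature: 453.6111 + 67.0000 = 520.6111°C.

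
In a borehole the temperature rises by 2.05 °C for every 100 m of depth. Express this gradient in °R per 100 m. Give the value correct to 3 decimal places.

The quantity depends on a temperature interval, so only the ratio of degree sizes applies; the offset between the scales is irrelevant.
A change of 1°C is a change of 1.8°R, so 2.05 × 1.8 = 3.690.

3.690 °R/100 m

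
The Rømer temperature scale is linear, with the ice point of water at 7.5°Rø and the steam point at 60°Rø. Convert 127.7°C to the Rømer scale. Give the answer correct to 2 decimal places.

Linearly onto the Rømer scale: 7.5 + (127.7000 / 100) × (60 - 7.5) = 74.54°Rø.

74.54°Rø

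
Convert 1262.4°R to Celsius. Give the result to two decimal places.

428.18°C

In Celsius: (1262.4 - 491.67) × 5/9 = 428.1833°C.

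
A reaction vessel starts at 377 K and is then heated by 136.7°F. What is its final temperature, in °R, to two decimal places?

Initial temperature in Celsius: 377 - 273.15 = 103.8500°C.
The 136.7°F change is an interval, so only the factor 5/9 applies: +136.7 × 5/9 = +75.9444°C.
Final Celsius temperature: 103.8500 + 75.9444 = 179.7944°C.
In Rankine: 179.7944 × 1.8 + 491.67 = 815.30°R.

815.30°R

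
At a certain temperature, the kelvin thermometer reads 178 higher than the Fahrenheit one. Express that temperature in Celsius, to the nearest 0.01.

Let x be the Fahrenheit reading; then the kelvin reading is 5/9·x + 255.372.
(5/9·x + 255.372) - x = 178  ⇒  (-4/9)·x = -77.3722  ⇒  x = 174.0875°F.
In Celsius: (174.0875 - 32) × 5/9 = 78.94°C.

78.94°C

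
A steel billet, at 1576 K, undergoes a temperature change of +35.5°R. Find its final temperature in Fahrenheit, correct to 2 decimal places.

Initial temperature in Celsius: 1576 - 273.15 = 1302.8500°C.
The 35.5°R change is an interval, so only the factor 5/9 applies: +35.5 × 5/9 = +19.7222°C.
Final Celsius temperature: 1302.8500 + 19.7222 = 1322.5722°C.
In Fahrenheit: 1322.5722 × 1.8 + 32 = 2412.63°F.

2412.63°F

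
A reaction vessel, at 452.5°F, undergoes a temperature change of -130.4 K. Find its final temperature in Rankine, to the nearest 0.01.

677.45°R

Initial temperature in Celsius: (452.5 - 32) × 5/9 = 233.6111°C.
The 130.4 K change is an interval; Kelvin and Celsius degrees are the same size, so ΔC = -130.4°C.
Final Celsius temperature: 233.6111 - 130.4000 = 103.2111°C.
In Rankine: 103.2111 × 1.8 + 491.67 = 677.45°R.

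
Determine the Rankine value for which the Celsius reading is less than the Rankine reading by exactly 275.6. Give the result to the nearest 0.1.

Let R be the Rankine reading. The Celsius reading is C = 5/9·R - 273.15.
Require C - R = -275.6: (-4/9)·R - 273.15 = -275.6.
R = (-275.6 + 273.15) / (-4/9) = 5.5.

5.5°R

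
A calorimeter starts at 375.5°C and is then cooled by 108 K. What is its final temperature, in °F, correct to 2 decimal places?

The 108 K change is an interval; Kelvin and Celsius degrees are the same size, so ΔC = -108°C.
Final Celsius temperature: 375.5000 - 108.0000 = 267.5000°C.
In Fahrenheit: 267.5000 × 1.8 + 32 = 513.50°F.

513.50°F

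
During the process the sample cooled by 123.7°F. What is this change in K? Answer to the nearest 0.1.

68.7 K

Only the scale ratio 5/9 matters for a change in temperature.
123.7 × 5/9 = 68.7.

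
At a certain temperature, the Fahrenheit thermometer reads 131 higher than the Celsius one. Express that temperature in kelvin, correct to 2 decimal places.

396.90 K

Let x be the Celsius reading; then the Fahrenheit reading is 1.8·x + 32.
(1.8·x + 32) - x = 131  ⇒  (0.8)·x = 99  ⇒  x = 123.7500°C.
In kelvin: 123.7500 + 273.15 = 396.90 K.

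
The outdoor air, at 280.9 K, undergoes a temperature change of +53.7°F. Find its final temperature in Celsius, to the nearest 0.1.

Initial temperature in Celsius: 280.9 - 273.15 = 7.7500°C.
The 53.7°F change is an interval, so only the factor 5/9 applies: +53.7 × 5/9 = +29.8333°C.
Final Celsius temperature: 7.7500 + 29.8333 = 37.5833°C.

37.6°C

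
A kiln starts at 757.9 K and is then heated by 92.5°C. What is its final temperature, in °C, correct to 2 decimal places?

Initial temperature in Celsius: 757.9 - 273.15 = 484.7500°C.
Final Celsius temperature: 484.7500 + 92.5000 = 577.2500°C.

577.25°C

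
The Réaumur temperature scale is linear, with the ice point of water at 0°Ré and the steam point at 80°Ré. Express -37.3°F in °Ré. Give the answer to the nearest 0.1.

First in Celsius: (-37.3 - 32) × 5/9 = -38.5000°C.
Linearly onto the Réaumur scale: 0 + (-38.5000 / 100) × (80 - 0) = -30.8°Ré.

-30.8°Ré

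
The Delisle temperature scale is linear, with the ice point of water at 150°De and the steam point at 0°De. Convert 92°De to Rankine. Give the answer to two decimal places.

561.27°R

Linear interpolation between the fixed points: C = (92 - 150) × 100 / (0 - 150) = 38.6667°C.
Then 38.6667 × 1.8 + 491.67 = 561.27°R.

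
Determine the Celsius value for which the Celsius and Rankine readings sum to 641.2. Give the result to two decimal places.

53.40°C

Let C be the Celsius reading. The Rankine reading is R = 1.8·C + 491.67.
Require C + R = 641.2: (2.8)·C + 491.67 = 641.2.
C = (641.2 - 491.67) / (2.8) = 53.40.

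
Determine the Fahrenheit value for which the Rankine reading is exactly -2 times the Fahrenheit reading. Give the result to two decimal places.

-153.22°F

Let F be the Fahrenheit reading. The Rankine reading is R = 1·F + 459.67.
Require R = -2·F: 1·F + 459.67 = -2·F.
(3)·F = -459.67  ⇒  F = -153.22.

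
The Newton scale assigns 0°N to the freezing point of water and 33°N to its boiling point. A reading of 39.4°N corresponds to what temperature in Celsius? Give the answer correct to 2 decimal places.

Linear interpolation between the fixed points: C = (39.4 - 0) × 100 / (33 - 0) = 119.3939°C.

119.39°C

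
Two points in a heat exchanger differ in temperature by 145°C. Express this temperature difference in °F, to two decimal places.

261.00°F

Only the scale ratio 1.8 matters for a change in temperature.
145 × 1.8 = 261.00.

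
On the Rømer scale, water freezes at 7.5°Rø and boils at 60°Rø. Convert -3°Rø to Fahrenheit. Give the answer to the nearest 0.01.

-4.00°F

Linear interpolation between the fixed points: C = (-3 - 7.5) × 100 / (60 - 7.5) = -20.0000°C.
Then -20.0000 × 1.8 + 32 = -4.00°F.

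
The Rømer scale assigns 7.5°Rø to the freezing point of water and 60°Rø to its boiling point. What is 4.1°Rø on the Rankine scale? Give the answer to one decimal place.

Linear interpolation between the fixed points: C = (4.1 - 7.5) × 100 / (60 - 7.5) = -6.4762°C.
Then -6.4762 × 1.8 + 491.67 = 480.0°R.

480.0°R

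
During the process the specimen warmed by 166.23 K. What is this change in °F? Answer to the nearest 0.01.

299.21°F

An interval of 1 K corresponds to 1.8°F.
166.23 × 1.8 = 299.21.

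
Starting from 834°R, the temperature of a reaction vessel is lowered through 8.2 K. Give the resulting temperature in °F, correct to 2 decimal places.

359.57°F

Initial temperature in Celsius: (834 - 491.67) × 5/9 = 190.1833°C.
The 8.2 K change is an interval; Kelvin and Celsius degrees are the same size, so ΔC = -8.2°C.
Final Celsius temperature: 190.1833 - 8.2000 = 181.9833°C.
In Fahrenheit: 181.9833 × 1.8 + 32 = 359.57°F.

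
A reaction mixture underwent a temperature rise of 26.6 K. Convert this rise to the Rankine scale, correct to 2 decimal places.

For a temperature interval the offset drops out; only the factor 1.8 applies.
26.6 × 1.8 = 47.88.

47.88°R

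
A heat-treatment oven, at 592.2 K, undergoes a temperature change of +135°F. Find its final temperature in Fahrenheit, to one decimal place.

Initial temperature in Celsius: 592.2 - 273.15 = 319.0500°C.
The 135°F change is an interval, so only the factor 5/9 applies: +135 × 5/9 = +75.0000°C.
Final Celsius temperature: 319.0500 + 75.0000 = 394.0500°C.
In Fahrenheit: 394.0500 × 1.8 + 32 = 741.3°F.

741.3°F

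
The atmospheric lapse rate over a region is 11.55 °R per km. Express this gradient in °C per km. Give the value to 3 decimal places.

Since only a temperature interval is involved, the additive offset between the scales drops out.
A change of 1°R is a change of 5/9°C, so 11.55 × 5/9 = 6.417.

6.417 °C/km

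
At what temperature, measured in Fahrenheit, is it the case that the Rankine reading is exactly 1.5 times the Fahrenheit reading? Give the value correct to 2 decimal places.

Let F be the Fahrenheit reading. The Rankine reading is R = 1·F + 459.67.
Require R = 1.5·F: 1·F + 459.67 = 1.5·F.
(-0.5)·F = -459.67  ⇒  F = 919.34.

919.34°F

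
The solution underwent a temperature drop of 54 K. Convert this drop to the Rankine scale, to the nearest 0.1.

97.2°R

Only the scale ratio 1.8 matters for a change in temperature.
54 × 1.8 = 97.2.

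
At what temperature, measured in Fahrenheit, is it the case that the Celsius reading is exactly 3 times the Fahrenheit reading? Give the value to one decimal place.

-7.3°F

Let F be the Fahrenheit reading. The Celsius reading is C = 5/9·F - 17.7778.
Require C = 3·F: 5/9·F - 17.7778 = 3·F.
(-22/9)·F = 17.7778  ⇒  F = -7.3.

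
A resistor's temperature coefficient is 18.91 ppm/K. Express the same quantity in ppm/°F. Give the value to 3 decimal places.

10.506 ppm/°F

Since only a temperature interval is involved, the additive offset between the scales drops out.
A change of 1°F is a change of 5/9 K, so per °F the value is 18.91 × 5/9 = 10.506.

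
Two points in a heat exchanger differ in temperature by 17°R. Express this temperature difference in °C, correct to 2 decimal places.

For a temperature interval the offset drops out; only the factor 5/9 applies.
17 × 5/9 = 9.44.

9.44°C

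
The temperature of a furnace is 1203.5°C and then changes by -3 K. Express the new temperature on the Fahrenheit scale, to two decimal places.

2192.90°F

The 3 K change is an interval; Kelvin and Celsius degrees are the same size, so ΔC = -3°C.
Final Celsius temperature: 1203.5000 - 3.0000 = 1200.5000°C.
In Fahrenheit: 1200.5000 × 1.8 + 32 = 2192.90°F.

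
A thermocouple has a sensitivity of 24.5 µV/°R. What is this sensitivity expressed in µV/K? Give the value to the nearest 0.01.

44.10 µV/K

The quantity depends on a temperature interval, so only the ratio of degree sizes applies; the offset between the scales is irrelevant.
A change of 1 K is a change of 1.8°R, so per K the value is 24.5 × 1.8 = 44.10.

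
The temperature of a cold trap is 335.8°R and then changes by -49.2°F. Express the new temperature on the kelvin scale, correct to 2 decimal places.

Initial temperature in Celsius: (335.8 - 491.67) × 5/9 = -86.5944°C.
The 49.2°F change is an interval, so only the factor 5/9 applies: -49.2 × 5/9 = -27.3333°C.
Final Celsius temperature: -86.5944 - 27.3333 = -113.9278°C.
In kelvin: -113.9278 + 273.15 = 159.22 K.

159.22 K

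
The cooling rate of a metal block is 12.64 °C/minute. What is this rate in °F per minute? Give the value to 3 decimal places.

22.752 °F/minute

Since only a temperature interval is involved, the additive offset between the scales drops out.
A change of 1°C is a change of 1.8°F, so 12.64 × 1.8 = 22.752.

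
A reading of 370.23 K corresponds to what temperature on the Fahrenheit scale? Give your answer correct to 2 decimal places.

In Celsius: 370.23 - 273.15 = 97.0800°C.
In Fahrenheit: 97.0800 × 1.8 + 32 = 206.74°F.

206.74°F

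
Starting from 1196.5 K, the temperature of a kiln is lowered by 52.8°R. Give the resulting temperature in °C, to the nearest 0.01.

Initial temperature in Celsius: 1196.5 - 273.15 = 923.3500°C.
The 52.8°R change is an interval, so only the factor 5/9 applies: -52.8 × 5/9 = -29.3333°C.
Final Celsius temperature: 923.3500 - 29.3333 = 894.0167°C.

894.02°C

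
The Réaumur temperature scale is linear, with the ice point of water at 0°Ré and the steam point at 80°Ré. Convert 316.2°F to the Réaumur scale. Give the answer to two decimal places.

First in Celsius: (316.2 - 32) × 5/9 = 157.8889°C.
Linearly onto the Réaumur scale: 0 + (157.8889 / 100) × (80 - 0) = 126.31°Ré.

126.31°Ré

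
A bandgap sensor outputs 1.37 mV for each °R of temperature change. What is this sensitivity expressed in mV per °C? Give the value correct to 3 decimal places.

2.466 mV per °C

Since only a temperature interval is involved, the additive offset between the scales drops out.
A change of 1°C is a change of 1.8°R, so per °C the value is 1.37 × 1.8 = 2.466.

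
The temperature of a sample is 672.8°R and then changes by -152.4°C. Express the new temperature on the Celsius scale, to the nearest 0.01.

-51.77°C

Initial temperature in Celsius: (672.8 - 491.67) × 5/9 = 100.6278°C.
Final Celsius temperature: 100.6278 - 152.4000 = -51.7722°C.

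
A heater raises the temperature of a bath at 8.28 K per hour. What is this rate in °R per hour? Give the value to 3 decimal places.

The quantity depends on a temperature interval, so only the ratio of degree sizes applies; the offset between the scales is irrelevant.
A change of 1 K is a change of 1.8°R, so 8.28 × 1.8 = 14.904.

14.904 °R/hour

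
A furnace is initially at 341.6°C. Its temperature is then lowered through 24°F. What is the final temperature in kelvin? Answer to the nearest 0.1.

601.4 K

The 24°F change is an interval, so only the factor 5/9 applies: -24 × 5/9 = -13.3333°C.
Final Celsius temperature: 341.6000 - 13.3333 = 328.2667°C.
In kelvin: 328.2667 + 273.15 = 601.4 K.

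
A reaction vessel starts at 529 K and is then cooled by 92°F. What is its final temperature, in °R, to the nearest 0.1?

Initial temperature in Celsius: 529 - 273.15 = 255.8500°C.
The 92°F change is an interval, so only the factor 5/9 applies: -92 × 5/9 = -51.1111°C.
Final Celsius temperature: 255.8500 - 51.1111 = 204.7389°C.
In Rankine: 204.7389 × 1.8 + 491.67 = 860.2°R.

860.2°R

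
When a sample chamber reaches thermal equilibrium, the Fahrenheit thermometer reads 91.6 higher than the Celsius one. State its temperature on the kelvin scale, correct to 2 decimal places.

Let x be the Celsius reading; then the Fahrenheit reading is 1.8·x + 32.
(1.8·x + 32) - x = 91.6  ⇒  (0.8)·x = 59.6  ⇒  x = 74.5000°C.
In kelvin: 74.5000 + 273.15 = 347.65 K.

347.65 K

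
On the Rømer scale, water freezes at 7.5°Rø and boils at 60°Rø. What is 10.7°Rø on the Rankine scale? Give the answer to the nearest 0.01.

Linear interpolation between the fixed points: C = (10.7 - 7.5) × 100 / (60 - 7.5) = 6.0952°C.
Then 6.0952 × 1.8 + 491.67 = 502.64°R.

502.64°R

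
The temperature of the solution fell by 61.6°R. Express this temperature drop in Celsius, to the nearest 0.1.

An interval of 1°R corresponds to 5/9°C.
61.6 × 5/9 = 34.2.

34.2°C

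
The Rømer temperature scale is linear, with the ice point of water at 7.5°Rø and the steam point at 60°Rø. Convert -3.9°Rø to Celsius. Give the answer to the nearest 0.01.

Linear interpolation between the fixed points: C = (-3.9 - 7.5) × 100 / (60 - 7.5) = -21.7143°C.

-21.71°C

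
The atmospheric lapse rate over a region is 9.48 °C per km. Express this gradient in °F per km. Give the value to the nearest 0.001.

17.064 °F/km

The quantity depends on a temperature interval, so only the ratio of degree sizes applies; the offset between the scales is irrelevant.
A change of 1°C is a change of 1.8°F, so 9.48 × 1.8 = 17.064.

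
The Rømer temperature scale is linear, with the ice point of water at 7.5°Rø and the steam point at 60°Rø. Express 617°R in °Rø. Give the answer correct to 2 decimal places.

44.05°Rø

First in Celsius: (617 - 491.67) × 5/9 = 69.6278°C.
Linearly onto the Rømer scale: 7.5 + (69.6278 / 100) × (60 - 7.5) = 44.05°Rø.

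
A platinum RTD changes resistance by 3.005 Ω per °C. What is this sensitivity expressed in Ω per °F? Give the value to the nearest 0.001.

1.669 Ω per °F

The quantity depends on a temperature interval, so only the ratio of degree sizes applies; the offset between the scales is irrelevant.
A change of 1°F is a change of 5/9°C, so per °F the value is 3.005 × 5/9 = 1.669.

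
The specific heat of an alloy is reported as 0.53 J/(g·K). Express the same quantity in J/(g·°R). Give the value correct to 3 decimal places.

0.294 J/(g·°R)

The quantity depends on a temperature interval, so only the ratio of degree sizes applies; the offset between the scales is irrelevant.
A change of 1°R is a change of 5/9 K, so per °R the value is 0.53 × 5/9 = 0.294.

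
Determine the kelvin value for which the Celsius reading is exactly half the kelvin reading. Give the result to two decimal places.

546.30 K

Let K be the kelvin reading. The Celsius reading is C = 1·K - 273.15.
Require C = 0.5·K: 1·K - 273.15 = 0.5·K.
(0.5)·K = 273.15  ⇒  K = 546.30.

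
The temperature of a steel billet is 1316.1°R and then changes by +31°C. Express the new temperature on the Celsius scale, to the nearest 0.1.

489.0°C

Initial temperature in Celsius: (1316.1 - 491.67) × 5/9 = 458.0167°C.
Final Celsius temperature: 458.0167 + 31.0000 = 489.0167°C.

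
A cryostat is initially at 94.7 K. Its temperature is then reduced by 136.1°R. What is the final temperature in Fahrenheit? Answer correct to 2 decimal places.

Initial temperature in Celsius: 94.7 - 273.15 = -178.4500°C.
The 136.1°R change is an interval, so only the factor 5/9 applies: -136.1 × 5/9 = -75.6111°C.
Final Celsius temperature: -178.4500 - 75.6111 = -254.0611°C.
In Fahrenheit: -254.0611 × 1.8 + 32 = -425.31°F.

-425.31°F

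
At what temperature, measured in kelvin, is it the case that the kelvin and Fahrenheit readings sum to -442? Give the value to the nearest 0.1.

6.3 K

Let K be the kelvin reading. The Fahrenheit reading is F = 1.8·K - 459.67.
Require K + F = -442: (2.8)·K - 459.67 = -442.
K = (-442 + 459.67) / (2.8) = 6.3.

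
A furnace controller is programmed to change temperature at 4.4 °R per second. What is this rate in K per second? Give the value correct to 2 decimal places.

The quantity depends on a temperature interval, so only the ratio of degree sizes applies; the offset between the scales is irrelevant.
A change of 1°R is a change of 5/9 K, so 4.4 × 5/9 = 2.44.

2.44 K/second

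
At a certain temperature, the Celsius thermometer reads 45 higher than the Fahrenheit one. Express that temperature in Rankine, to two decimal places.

318.42°R

Let x be the Fahrenheit reading; then the Celsius reading is 5/9·x - 17.7778.
(5/9·x - 17.7778) - x = 45  ⇒  (-4/9)·x = 62.7778  ⇒  x = -141.2500°F.
In Celsius: (-141.25 - 32) × 5/9 = -96.2500°C.
In Rankine: -96.2500 × 1.8 + 491.67 = 318.42°R.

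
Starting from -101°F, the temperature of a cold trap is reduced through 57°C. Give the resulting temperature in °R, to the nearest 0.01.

Initial temperature in Celsius: (-101 - 32) × 5/9 = -73.8889°C.
Final Celsius temperature: -73.8889 - 57.0000 = -130.8889°C.
In Rankine: -130.8889 × 1.8 + 491.67 = 256.07°R.

256.07°R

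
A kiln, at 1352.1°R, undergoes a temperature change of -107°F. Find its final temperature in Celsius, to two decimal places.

Initial temperature in Celsius: (1352.1 - 491.67) × 5/9 = 478.0167°C.
The 107°F change is an interval, so only the factor 5/9 applies: -107 × 5/9 = -59.4444°C.
Final Celsius temperature: 478.0167 - 59.4444 = 418.5722°C.

418.57°C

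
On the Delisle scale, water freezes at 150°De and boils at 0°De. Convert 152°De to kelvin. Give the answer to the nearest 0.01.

271.82 K

Linear interpolation between the fixed points: C = (152 - 150) × 100 / (0 - 150) = -1.3333°C.
Then -1.3333 + 273.15 = 271.82 K.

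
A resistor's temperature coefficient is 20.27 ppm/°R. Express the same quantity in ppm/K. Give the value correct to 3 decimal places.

Since only a temperature interval is involved, the additive offset between the scales drops out.
A change of 1 K is a change of 1.8°R, so per K the value is 20.27 × 1.8 = 36.486.

36.486 ppm/K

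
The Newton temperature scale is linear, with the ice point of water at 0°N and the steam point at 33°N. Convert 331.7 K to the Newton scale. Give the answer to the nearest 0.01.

19.32°N

First in Celsius: 331.7 - 273.15 = 58.5500°C.
Linearly onto the Newton scale: 0 + (58.5500 / 100) × (33 - 0) = 19.32°N.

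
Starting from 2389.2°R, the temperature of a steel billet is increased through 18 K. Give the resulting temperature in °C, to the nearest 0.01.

Initial temperature in Celsius: (2389.2 - 491.67) × 5/9 = 1054.1833°C.
The 18 K change is an interval; Kelvin and Celsius degrees are the same size, so ΔC = +18°C.
Final Celsius temperature: 1054.1833 + 18.0000 = 1072.1833°C.

1072.18°C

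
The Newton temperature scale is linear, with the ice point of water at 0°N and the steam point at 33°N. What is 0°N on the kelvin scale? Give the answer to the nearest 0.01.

273.15 K

Linear interpolation between the fixed points: C = (0 - 0) × 100 / (33 - 0) = 0.0000°C.
Then 0.0000 + 273.15 = 273.15 K.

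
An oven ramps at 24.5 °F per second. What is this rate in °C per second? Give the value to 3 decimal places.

The quantity depends on a temperature interval, so only the ratio of degree sizes applies; the offset between the scales is irrelevant.
A change of 1°F is a change of 5/9°C, so 24.5 × 5/9 = 13.611.

13.611 °C/second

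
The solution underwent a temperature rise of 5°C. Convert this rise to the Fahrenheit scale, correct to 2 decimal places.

Only the scale ratio 1.8 matters for a change in temperature.
5 × 1.8 = 9.00.

9.00°F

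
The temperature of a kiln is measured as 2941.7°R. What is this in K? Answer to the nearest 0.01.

In Celsius: (2941.7 - 491.67) × 5/9 = 1361.1278°C.
In kelvin: 1361.1278 + 273.15 = 1634.28 K.

1634.28 K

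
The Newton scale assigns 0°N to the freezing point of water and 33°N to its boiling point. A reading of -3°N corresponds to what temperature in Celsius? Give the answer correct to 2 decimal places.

Linear interpolation between the fixed points: C = (-3 - 0) × 100 / (33 - 0) = -9.0909°C.

-9.09°C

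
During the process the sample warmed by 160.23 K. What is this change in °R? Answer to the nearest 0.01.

An interval of 1 K corresponds to 1.8°R.
160.23 × 1.8 = 288.41.

288.41°R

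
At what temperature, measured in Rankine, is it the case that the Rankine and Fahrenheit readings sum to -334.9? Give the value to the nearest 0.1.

Let R be the Rankine reading. The Fahrenheit reading is F = 1·R - 459.67.
Require R + F = -334.9: (2)·R - 459.67 = -334.9.
R = (-334.9 + 459.67) / (2) = 62.4.

62.4°R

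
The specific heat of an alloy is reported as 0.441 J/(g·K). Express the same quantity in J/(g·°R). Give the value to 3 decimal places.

The quantity depends on a temperature interval, so only the ratio of degree sizes applies; the offset between the scales is irrelevant.
A change of 1°R is a change of 5/9 K, so per °R the value is 0.441 × 5/9 = 0.245.

0.245 J/(g·°R)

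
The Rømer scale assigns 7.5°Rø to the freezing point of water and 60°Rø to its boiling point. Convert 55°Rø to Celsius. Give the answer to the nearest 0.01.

90.48°C

Linear interpolation between the fixed points: C = (55 - 7.5) × 100 / (60 - 7.5) = 90.4762°C.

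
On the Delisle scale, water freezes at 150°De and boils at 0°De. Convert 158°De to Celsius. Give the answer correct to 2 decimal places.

-5.33°C

Linear interpolation between the fixed points: C = (158 - 150) × 100 / (0 - 150) = -5.3333°C.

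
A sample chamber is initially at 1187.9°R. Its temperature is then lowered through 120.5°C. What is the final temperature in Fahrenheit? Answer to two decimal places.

Initial temperature in Celsius: (1187.9 - 491.67) × 5/9 = 386.7944°C.
Final Celsius temperature: 386.7944 - 120.5000 = 266.2944°C.
In Fahrenheit: 266.2944 × 1.8 + 32 = 511.33°F.

511.33°F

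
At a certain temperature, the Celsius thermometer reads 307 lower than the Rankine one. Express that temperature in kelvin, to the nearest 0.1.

42.3 K

Let x be the Rankine reading; then the Celsius reading is 5/9·x - 273.15.
(5/9·x - 273.15) - x = -307  ⇒  (-4/9)·x = -33.85  ⇒  x = 76.1625°R.
In Celsius: (76.1625 - 491.67) × 5/9 = -230.8375°C.
In kelvin: -230.8375 + 273.15 = 42.3 K.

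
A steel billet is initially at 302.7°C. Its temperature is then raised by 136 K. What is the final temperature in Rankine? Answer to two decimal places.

1281.33°R

The 136 K change is an interval; Kelvin and Celsius degrees are the same size, so ΔC = +136°C.
Final Celsius temperature: 302.7000 + 136.0000 = 438.7000°C.
In Rankine: 438.7000 × 1.8 + 491.67 = 1281.33°R.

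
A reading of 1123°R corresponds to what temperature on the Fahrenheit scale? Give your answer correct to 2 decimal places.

663.33°F

In Celsius: (1123 - 491.67) × 5/9 = 350.7389°C.
In Fahrenheit: 350.7389 × 1.8 + 32 = 663.33°F.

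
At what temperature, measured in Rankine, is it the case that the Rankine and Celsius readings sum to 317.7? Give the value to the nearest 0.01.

379.83°R

Let R be the Rankine reading. The Celsius reading is C = 5/9·R - 273.15.
Require R + C = 317.7: (14/9)·R - 273.15 = 317.7.
R = (317.7 + 273.15) / (14/9) = 379.83.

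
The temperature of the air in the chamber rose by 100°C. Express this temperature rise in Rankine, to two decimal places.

180.00°R

Only the scale ratio 1.8 matters for a change in temperature.
100 × 1.8 = 180.00.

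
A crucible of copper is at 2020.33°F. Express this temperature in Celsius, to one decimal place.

In Celsius: (2020.33 - 32) × 5/9 = 1104.6278°C.

1104.6°C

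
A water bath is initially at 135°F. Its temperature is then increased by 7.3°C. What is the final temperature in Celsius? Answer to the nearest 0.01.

64.52°C

Initial temperature in Celsius: (135 - 32) × 5/9 = 57.2222°C.
Final Celsius temperature: 57.2222 + 7.3000 = 64.5222°C.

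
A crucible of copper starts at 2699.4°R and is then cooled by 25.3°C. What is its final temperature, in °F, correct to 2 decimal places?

Initial temperature in Celsius: (2699.4 - 491.67) × 5/9 = 1226.5167°C.
Final Celsius temperature: 1226.5167 - 25.3000 = 1201.2167°C.
In Fahrenheit: 1201.2167 × 1.8 + 32 = 2194.19°F.

2194.19°F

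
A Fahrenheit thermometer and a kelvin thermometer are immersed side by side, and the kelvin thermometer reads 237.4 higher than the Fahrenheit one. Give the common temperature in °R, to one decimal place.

Let x be the Fahrenheit reading; then the kelvin reading is 5/9·x + 255.372.
(5/9·x + 255.372) - x = 237.4  ⇒  (-4/9)·x = -17.9722  ⇒  x = 40.4375°F.
In Celsius: (40.4375 - 32) × 5/9 = 4.6875°C.
In Rankine: 4.6875 × 1.8 + 491.67 = 500.1°R.

500.1°R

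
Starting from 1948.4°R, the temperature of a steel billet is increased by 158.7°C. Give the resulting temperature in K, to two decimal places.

Initial temperature in Celsius: (1948.4 - 491.67) × 5/9 = 809.2944°C.
Final Celsius temperature: 809.2944 + 158.7000 = 967.9944°C.
In kelvin: 967.9944 + 273.15 = 1241.14 K.

1241.14 K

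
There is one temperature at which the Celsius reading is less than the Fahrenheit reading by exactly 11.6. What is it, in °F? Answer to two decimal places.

-13.90°F

Let F be the Fahrenheit reading. The Celsius reading is C = 5/9·F - 17.7778.
Require C - F = -11.6: (-4/9)·F - 17.7778 = -11.6.
F = (-11.6 + 17.7778) / (-4/9) = -13.90.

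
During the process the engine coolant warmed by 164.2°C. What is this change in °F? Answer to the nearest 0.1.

295.6°F

For a temperature interval the offset drops out; only the factor 1.8 applies.
164.2 × 1.8 = 295.6.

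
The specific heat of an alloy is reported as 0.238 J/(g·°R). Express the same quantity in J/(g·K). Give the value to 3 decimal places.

0.428 J/(g·K)

The quantity depends on a temperature interval, so only the ratio of degree sizes applies; the offset between the scales is irrelevant.
A change of 1 K is a change of 1.8°R, so per K the value is 0.238 × 1.8 = 0.428.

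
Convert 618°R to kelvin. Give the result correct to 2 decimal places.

In Celsius: (618 - 491.67) × 5/9 = 70.1833°C.
In kelvin: 70.1833 + 273.15 = 343.33 K.

343.33 K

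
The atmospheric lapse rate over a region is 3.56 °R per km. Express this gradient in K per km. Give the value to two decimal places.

1.98 K/km

The quantity depends on a temperature interval, so only the ratio of degree sizes applies; the offset between the scales is irrelevant.
A change of 1°R is a change of 5/9 K, so 3.56 × 5/9 = 1.98.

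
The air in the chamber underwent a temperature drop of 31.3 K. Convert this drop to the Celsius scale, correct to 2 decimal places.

Kelvin and Celsius degrees are the same size, so the interval is unchanged: 31.30.

31.30°C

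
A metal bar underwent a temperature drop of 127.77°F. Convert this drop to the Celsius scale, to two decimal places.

Only the scale ratio 5/9 matters for a change in temperature.
127.77 × 5/9 = 70.98.

70.98°C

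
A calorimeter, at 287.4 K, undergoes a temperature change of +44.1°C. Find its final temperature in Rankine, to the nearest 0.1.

596.7°R

Initial temperature in Celsius: 287.4 - 273.15 = 14.2500°C.
Final Celsius temperature: 14.2500 + 44.1000 = 58.3500°C.
In Rankine: 58.3500 × 1.8 + 491.67 = 596.7°R.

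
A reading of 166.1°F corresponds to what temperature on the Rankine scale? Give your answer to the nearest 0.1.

625.8°R

In Celsius: (166.1 - 32) × 5/9 = 74.5000°C.
In Rankine: 74.5000 × 1.8 + 491.67 = 625.8°R.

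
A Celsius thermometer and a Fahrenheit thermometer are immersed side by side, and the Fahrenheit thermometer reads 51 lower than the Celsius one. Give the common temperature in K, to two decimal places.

169.40 K

Let x be the Celsius reading; then the Fahrenheit reading is 1.8·x + 32.
(1.8·x + 32) - x = -51  ⇒  (0.8)·x = -83  ⇒  x = -103.7500°C.
In kelvin: -103.7500 + 273.15 = 169.40 K.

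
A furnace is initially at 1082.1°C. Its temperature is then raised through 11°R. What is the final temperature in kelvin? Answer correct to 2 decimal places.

1361.36 K

The 11°R change is an interval, so only the factor 5/9 applies: +11 × 5/9 = +6.1111°C.
Final Celsius temperature: 1082.1000 + 6.1111 = 1088.2111°C.
In kelvin: 1088.2111 + 273.15 = 1361.36 K.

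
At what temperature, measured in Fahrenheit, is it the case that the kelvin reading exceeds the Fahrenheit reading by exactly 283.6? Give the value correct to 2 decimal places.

Let F be the Fahrenheit reading. The kelvin reading is K = 5/9·F + 255.372.
Require K - F = 283.6: (-4/9)·F + 255.372 = 283.6.
F = (283.6 - 255.372) / (-4/9) = -63.51.

-63.51°F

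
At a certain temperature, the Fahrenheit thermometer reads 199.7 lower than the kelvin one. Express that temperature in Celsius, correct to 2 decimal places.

51.81°C

Let x be the kelvin reading; then the Fahrenheit reading is 1.8·x - 459.67.
(1.8·x - 459.67) - x = -199.7  ⇒  (0.8)·x = 259.97  ⇒  x = 324.9625 K.
In Celsius: 324.9625 - 273.15 = 51.81°C.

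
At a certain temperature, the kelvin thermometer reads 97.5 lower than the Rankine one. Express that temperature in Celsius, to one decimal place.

Let x be the Rankine reading; then the kelvin reading is 5/9·x.
(5/9·x) - x = -97.5  ⇒  (-4/9)·x = -97.5  ⇒  x = 219.3750°R.
In Celsius: (219.375 - 491.67) × 5/9 = -151.3°C.

-151.3°C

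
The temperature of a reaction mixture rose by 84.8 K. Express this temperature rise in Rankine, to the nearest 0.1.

152.6°R

Only the scale ratio 1.8 matters for a change in temperature.
84.8 × 1.8 = 152.6.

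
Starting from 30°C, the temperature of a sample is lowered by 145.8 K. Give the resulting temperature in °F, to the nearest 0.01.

-176.44°F

The 145.8 K change is an interval; Kelvin and Celsius degrees are the same size, so ΔC = -145.8°C.
Final Celsius temperature: 30.0000 - 145.8000 = -115.8000°C.
In Fahrenheit: -115.8000 × 1.8 + 32 = -176.44°F.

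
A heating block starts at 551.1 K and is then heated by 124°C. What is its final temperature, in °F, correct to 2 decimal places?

755.51°F

Initial temperature in Celsius: 551.1 - 273.15 = 277.9500°C.
Final Celsius temperature: 277.9500 + 124.0000 = 401.9500°C.
In Fahrenheit: 401.9500 × 1.8 + 32 = 755.51°F.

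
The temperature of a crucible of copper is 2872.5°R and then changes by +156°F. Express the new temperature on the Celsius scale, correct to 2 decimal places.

1409.35°C

Initial temperature in Celsius: (2872.5 - 491.67) × 5/9 = 1322.6833°C.
The 156°F change is an interval, so only the factor 5/9 applies: +156 × 5/9 = +86.6667°C.
Final Celsius temperature: 1322.6833 + 86.6667 = 1409.3500°C.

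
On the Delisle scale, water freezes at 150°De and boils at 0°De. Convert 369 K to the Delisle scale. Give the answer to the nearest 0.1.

First in Celsius: 369 - 273.15 = 95.8500°C.
Linearly onto the Delisle scale: 150 + (95.8500 / 100) × (0 - 150) = 6.2°De.

6.2°De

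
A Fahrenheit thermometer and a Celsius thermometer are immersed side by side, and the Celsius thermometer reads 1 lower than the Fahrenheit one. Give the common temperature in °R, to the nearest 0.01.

421.92°R

Let x be the Fahrenheit reading; then the Celsius reading is 5/9·x - 17.7778.
(5/9·x - 17.7778) - x = -1  ⇒  (-4/9)·x = 16.7778  ⇒  x = -37.7500°F.
In Celsius: (-37.75 - 32) × 5/9 = -38.7500°C.
In Rankine: -38.7500 × 1.8 + 491.67 = 421.92°R.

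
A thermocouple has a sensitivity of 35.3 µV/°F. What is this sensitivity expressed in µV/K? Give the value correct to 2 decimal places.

63.54 µV/K

The quantity depends on a temperature interval, so only the ratio of degree sizes applies; the offset between the scales is irrelevant.
A change of 1 K is a change of 1.8°F, so per K the value is 35.3 × 1.8 = 63.54.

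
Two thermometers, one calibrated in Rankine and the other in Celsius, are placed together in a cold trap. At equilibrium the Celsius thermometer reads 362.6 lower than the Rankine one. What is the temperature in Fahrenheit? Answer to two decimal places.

-258.41°F

Let x be the Rankine reading; then the Celsius reading is 5/9·x - 273.15.
(5/9·x - 273.15) - x = -362.6  ⇒  (-4/9)·x = -89.45  ⇒  x = 201.2625°R.
In Celsius: (201.2625 - 491.67) × 5/9 = -161.3375°C.
In Fahrenheit: -161.3375 × 1.8 + 32 = -258.41°F.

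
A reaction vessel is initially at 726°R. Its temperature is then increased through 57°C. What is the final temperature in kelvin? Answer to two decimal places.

Initial temperature in Celsius: (726 - 491.67) × 5/9 = 130.1833°C.
Final Celsius temperature: 130.1833 + 57.0000 = 187.1833°C.
In kelvin: 187.1833 + 273.15 = 460.33 K.

460.33 K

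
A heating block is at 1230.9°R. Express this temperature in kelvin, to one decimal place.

683.8 K

In Celsius: (1230.9 - 491.67) × 5/9 = 410.6833°C.
In kelvin: 410.6833 + 273.15 = 683.8 K.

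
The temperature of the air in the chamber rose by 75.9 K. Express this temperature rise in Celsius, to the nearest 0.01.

Kelvin and Celsius degrees are the same size, so the interval is unchanged: 75.90.

75.90°C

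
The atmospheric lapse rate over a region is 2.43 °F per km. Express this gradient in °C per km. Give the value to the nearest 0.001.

1.350 °C/km

Since only a temperature interval is involved, the additive offset between the scales drops out.
A change of 1°F is a change of 5/9°C, so 2.43 × 5/9 = 1.350.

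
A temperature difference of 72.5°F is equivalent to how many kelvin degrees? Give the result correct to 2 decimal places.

40.28 K

Only the scale ratio 5/9 matters for a change in temperature.
72.5 × 5/9 = 40.28.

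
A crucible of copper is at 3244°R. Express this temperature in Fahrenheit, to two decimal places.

2784.33°F

In Celsius: (3244 - 491.67) × 5/9 = 1529.0722°C.
In Fahrenheit: 1529.0722 × 1.8 + 32 = 2784.33°F.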